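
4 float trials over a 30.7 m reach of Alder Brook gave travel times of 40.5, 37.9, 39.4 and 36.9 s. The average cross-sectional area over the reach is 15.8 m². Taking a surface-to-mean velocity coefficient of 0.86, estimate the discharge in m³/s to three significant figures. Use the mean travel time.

10.8 m³/s

t̄ = (40.5 + 37.9 + 39.4 + 36.9) / 4 = 38.675 s
v_surface = L / t̄ = 30.7 / 38.675 = 0.7938 m/s
v_mean = 0.86 × 0.7938 = 0.6827 m/s
Q = A × v_mean = 15.8 × 0.6827 = 10.79 m³/s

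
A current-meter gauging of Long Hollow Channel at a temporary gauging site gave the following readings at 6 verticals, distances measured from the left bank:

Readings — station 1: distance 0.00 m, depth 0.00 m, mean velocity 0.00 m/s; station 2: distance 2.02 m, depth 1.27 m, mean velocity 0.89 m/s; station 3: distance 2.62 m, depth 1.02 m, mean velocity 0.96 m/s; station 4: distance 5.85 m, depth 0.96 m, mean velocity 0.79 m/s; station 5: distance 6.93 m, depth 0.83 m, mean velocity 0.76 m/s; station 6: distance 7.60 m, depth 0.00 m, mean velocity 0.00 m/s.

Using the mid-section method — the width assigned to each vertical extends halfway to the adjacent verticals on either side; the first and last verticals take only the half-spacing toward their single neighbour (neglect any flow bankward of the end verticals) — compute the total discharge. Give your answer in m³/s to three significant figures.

w_2 = (2.62 − 0.00)/2 = 1.31 m; q_2 = 0.89 × 1.27 × 1.31 = 1.481 m³/s
w_3 = (5.85 − 2.02)/2 = 1.915 m; q_3 = 0.96 × 1.02 × 1.915 = 1.875 m³/s
w_4 = (6.93 − 2.62)/2 = 2.155 m; q_4 = 0.79 × 0.96 × 2.155 = 1.634 m³/s
w_5 = (7.60 − 5.85)/2 = 0.875 m; q_5 = 0.76 × 0.83 × 0.875 = 0.5520 m³/s
Stations 1, 6 contribute zero (depth or velocity is 0).
Q = Σ qᵢ = 5.542 m³/s

5.54 m³/s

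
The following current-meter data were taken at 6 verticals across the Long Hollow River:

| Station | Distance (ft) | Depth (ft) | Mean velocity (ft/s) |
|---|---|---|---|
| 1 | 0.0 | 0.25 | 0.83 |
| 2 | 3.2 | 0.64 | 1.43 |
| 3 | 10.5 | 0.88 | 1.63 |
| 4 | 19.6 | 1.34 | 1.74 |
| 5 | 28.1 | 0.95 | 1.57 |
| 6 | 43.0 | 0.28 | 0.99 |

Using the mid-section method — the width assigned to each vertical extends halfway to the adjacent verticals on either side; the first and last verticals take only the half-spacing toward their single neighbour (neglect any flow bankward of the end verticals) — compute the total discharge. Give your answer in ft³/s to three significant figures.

w_1 = (3.2 − 0.0)/2 = 1.6 ft; q_1 = 0.83 × 0.25 × 1.6 = 0.3320 ft³/s
w_2 = (10.5 − 0.0)/2 = 5.25 ft; q_2 = 1.43 × 0.64 × 5.25 = 4.805 ft³/s
w_3 = (19.6 − 3.2)/2 = 8.2 ft; q_3 = 1.63 × 0.88 × 8.2 = 11.76 ft³/s
w_4 = (28.1 − 10.5)/2 = 8.8 ft; q_4 = 1.74 × 1.34 × 8.8 = 20.52 ft³/s
w_5 = (43.0 − 19.6)/2 = 11.7 ft; q_5 = 1.57 × 0.95 × 11.7 = 17.45 ft³/s
w_6 = (43.0 − 28.1)/2 = 7.45 ft; q_6 = 0.99 × 0.28 × 7.45 = 2.065 ft³/s
Q = Σ qᵢ = 56.93 ft³/s

56.9 ft³/s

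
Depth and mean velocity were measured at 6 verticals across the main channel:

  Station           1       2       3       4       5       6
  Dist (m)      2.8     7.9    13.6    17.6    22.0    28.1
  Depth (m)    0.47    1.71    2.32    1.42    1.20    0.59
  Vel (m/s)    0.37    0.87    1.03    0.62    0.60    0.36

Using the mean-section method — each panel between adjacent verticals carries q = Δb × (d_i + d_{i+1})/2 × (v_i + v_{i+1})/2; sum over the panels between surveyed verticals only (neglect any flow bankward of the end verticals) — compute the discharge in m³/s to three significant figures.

26.7 m³/s

Panel 1-2: Δb = 5.1 m, d̄ = (0.47+1.71)/2 = 1.09, v̄ = (0.37+0.87)/2 = 0.62 → q = 5.1×1.09×0.62 = 3.447 m³/s
Panel 2-3: Δb = 5.7 m, d̄ = (1.71+2.32)/2 = 2.015, v̄ = (0.87+1.03)/2 = 0.95 → q = 5.7×2.015×0.95 = 10.91 m³/s
Panel 3-4: Δb = 4 m, d̄ = (2.32+1.42)/2 = 1.87, v̄ = (1.03+0.62)/2 = 0.825 → q = 4×1.87×0.825 = 6.171 m³/s
Panel 4-5: Δb = 4.4 m, d̄ = (1.42+1.20)/2 = 1.31, v̄ = (0.62+0.60)/2 = 0.61 → q = 4.4×1.31×0.61 = 3.516 m³/s
Panel 5-6: Δb = 6.1 m, d̄ = (1.20+0.59)/2 = 0.895, v̄ = (0.60+0.36)/2 = 0.48 → q = 6.1×0.895×0.48 = 2.621 m³/s
Q = Σ q = 26.67 m³/s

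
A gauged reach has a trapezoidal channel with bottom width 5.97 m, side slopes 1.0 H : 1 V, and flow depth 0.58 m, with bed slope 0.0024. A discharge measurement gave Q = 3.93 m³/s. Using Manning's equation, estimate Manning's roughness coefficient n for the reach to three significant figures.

0.0298

A = (b + z·y)·y = (5.97 + 1.0×0.58)×0.58 = 3.799 m²
P = b + 2y√(1+z²) = 5.97 + 2×0.58×√(1+1.0²) = 7.610 m
R = A/P = 3.799/7.610 = 0.4992 m
n = (1/Q)·A·R^(2/3)·S^(1/2) = (1/3.93) × 3.799 × 0.6293 × 0.04899 = 0.02980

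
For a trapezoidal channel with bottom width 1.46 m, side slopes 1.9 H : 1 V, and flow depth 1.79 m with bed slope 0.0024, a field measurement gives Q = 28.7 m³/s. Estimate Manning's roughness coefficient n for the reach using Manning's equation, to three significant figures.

0.0144

A = (b + z·y)·y = (1.46 + 1.9×1.79)×1.79 = 8.701 m²
P = b + 2y√(1+z²) = 1.46 + 2×1.79×√(1+1.9²) = 9.147 m
R = A/P = 8.701/9.147 = 0.9513 m
n = (1/Q)·A·R^(2/3)·S^(1/2) = (1/28.7) × 8.701 × 0.9673 × 0.04899 = 0.01437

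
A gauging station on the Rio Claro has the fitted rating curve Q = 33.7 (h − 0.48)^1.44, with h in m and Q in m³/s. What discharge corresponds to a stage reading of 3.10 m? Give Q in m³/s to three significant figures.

Q = 33.7 × (3.10 − 0.48)^1.44 = 33.7 × 2.62^1.44 = 134.9 m³/s

135 m³/s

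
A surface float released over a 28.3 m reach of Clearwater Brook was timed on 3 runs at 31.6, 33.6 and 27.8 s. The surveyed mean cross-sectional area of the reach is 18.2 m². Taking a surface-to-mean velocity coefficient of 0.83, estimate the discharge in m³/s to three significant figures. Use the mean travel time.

t̄ = (31.6 + 33.6 + 27.8) / 3 = 31 s
v_surface = L / t̄ = 28.3 / 31 = 0.9129 m/s
v_mean = 0.83 × 0.9129 = 0.7577 m/s
Q = A × v_mean = 18.2 × 0.7577 = 13.79 m³/s

13.8 m³/s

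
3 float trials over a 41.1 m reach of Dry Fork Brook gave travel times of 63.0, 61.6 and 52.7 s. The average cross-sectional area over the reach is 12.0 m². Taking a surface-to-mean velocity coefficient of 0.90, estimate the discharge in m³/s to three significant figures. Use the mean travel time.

t̄ = (63.0 + 61.6 + 52.7) / 3 = 59.1 s
v_surface = L / t̄ = 41.1 / 59.1 = 0.6954 m/s
v_mean = 0.90 × 0.6954 = 0.6259 m/s
Q = A × v_mean = 12.0 × 0.6259 = 7.511 m³/s

7.51 m³/s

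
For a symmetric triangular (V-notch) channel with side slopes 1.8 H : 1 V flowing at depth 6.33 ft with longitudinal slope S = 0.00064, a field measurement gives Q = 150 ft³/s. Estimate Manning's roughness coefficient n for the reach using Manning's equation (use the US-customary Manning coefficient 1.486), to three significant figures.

0.0356

A = z·y² = 1.8×6.33² = 72.12 ft²
P = 2y√(1+z²) = 2×6.33×√(1+1.8²) = 26.07 ft
R = A/P = 72.12/26.07 = 2.767 ft
n = (1.486/Q)·A·R^(2/3)·S^(1/2) = (1.486/150) × 72.12 × 1.971 × 0.02530 = 0.03562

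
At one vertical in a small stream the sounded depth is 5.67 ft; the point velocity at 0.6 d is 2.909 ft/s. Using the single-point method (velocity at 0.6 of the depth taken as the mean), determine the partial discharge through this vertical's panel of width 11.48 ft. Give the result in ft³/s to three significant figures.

v̄ = v₀.₆ = 2.909 ft/s
q = v̄ × d × w = 2.909 × 5.67 × 11.48 = 189.4 ft³/s

189 ft³/s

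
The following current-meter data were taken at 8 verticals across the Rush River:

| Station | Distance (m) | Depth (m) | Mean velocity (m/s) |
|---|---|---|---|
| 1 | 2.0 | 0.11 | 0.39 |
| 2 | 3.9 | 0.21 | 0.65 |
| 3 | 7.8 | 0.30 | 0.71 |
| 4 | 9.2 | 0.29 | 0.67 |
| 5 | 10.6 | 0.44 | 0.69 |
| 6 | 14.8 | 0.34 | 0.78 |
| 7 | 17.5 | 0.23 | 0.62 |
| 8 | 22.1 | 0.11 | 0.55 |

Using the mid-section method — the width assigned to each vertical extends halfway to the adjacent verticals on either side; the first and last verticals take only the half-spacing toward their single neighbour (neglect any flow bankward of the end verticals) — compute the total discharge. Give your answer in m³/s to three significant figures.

w_1 = (3.9 − 2.0)/2 = 0.95 m; q_1 = 0.39 × 0.11 × 0.95 = 0.04076 m³/s
w_2 = (7.8 − 2.0)/2 = 2.9 m; q_2 = 0.65 × 0.21 × 2.9 = 0.3959 m³/s
w_3 = (9.2 − 3.9)/2 = 2.65 m; q_3 = 0.71 × 0.30 × 2.65 = 0.5645 m³/s
w_4 = (10.6 − 7.8)/2 = 1.4 m; q_4 = 0.67 × 0.29 × 1.4 = 0.2720 m³/s
w_5 = (14.8 − 9.2)/2 = 2.8 m; q_5 = 0.69 × 0.44 × 2.8 = 0.8501 m³/s
w_6 = (17.5 − 10.6)/2 = 3.45 m; q_6 = 0.78 × 0.34 × 3.45 = 0.9149 m³/s
w_7 = (22.1 − 14.8)/2 = 3.65 m; q_7 = 0.62 × 0.23 × 3.65 = 0.5205 m³/s
w_8 = (22.1 − 17.5)/2 = 2.3 m; q_8 = 0.55 × 0.11 × 2.3 = 0.1392 m³/s
Q = Σ qᵢ = 3.698 m³/s

3.70 m³/s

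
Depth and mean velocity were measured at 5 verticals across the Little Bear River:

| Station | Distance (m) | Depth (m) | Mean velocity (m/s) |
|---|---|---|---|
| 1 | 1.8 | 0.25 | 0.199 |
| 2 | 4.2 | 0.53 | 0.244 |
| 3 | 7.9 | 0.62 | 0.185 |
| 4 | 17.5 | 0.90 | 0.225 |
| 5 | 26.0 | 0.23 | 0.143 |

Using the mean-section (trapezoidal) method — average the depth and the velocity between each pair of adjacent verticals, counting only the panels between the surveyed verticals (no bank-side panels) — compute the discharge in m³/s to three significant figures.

3.04 m³/s

Panel 1-2: Δb = 2.4 m, d̄ = (0.25+0.53)/2 = 0.39, v̄ = (0.199+0.244)/2 = 0.2215 → q = 2.4×0.39×0.2215 = 0.2073 m³/s
Panel 2-3: Δb = 3.7 m, d̄ = (0.53+0.62)/2 = 0.575, v̄ = (0.244+0.185)/2 = 0.2145 → q = 3.7×0.575×0.2145 = 0.4563 m³/s
Panel 3-4: Δb = 9.6 m, d̄ = (0.62+0.90)/2 = 0.76, v̄ = (0.185+0.225)/2 = 0.205 → q = 9.6×0.76×0.205 = 1.496 m³/s
Panel 4-5: Δb = 8.5 m, d̄ = (0.90+0.23)/2 = 0.565, v̄ = (0.225+0.143)/2 = 0.184 → q = 8.5×0.565×0.184 = 0.8837 m³/s
Q = Σ q = 3.043 m³/s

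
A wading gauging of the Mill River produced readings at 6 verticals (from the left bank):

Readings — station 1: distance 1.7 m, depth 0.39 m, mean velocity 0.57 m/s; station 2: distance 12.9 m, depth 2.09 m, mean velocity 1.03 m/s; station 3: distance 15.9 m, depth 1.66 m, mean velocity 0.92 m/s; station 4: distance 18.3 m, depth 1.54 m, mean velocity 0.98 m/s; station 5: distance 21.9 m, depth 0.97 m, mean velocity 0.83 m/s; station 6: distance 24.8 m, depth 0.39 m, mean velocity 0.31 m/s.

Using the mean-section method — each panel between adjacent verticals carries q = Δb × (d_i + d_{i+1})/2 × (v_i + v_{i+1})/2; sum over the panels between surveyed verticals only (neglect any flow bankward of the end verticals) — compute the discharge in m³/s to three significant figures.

Panel 1-2: Δb = 11.2 m, d̄ = (0.39+2.09)/2 = 1.24, v̄ = (0.57+1.03)/2 = 0.8 → q = 11.2×1.24×0.8 = 11.11 m³/s
Panel 2-3: Δb = 3 m, d̄ = (2.09+1.66)/2 = 1.875, v̄ = (1.03+0.92)/2 = 0.975 → q = 3×1.875×0.975 = 5.484 m³/s
Panel 3-4: Δb = 2.4 m, d̄ = (1.66+1.54)/2 = 1.6, v̄ = (0.92+0.98)/2 = 0.95 → q = 2.4×1.6×0.95 = 3.648 m³/s
Panel 4-5: Δb = 3.6 m, d̄ = (1.54+0.97)/2 = 1.255, v̄ = (0.98+0.83)/2 = 0.905 → q = 3.6×1.255×0.905 = 4.089 m³/s
Panel 5-6: Δb = 2.9 m, d̄ = (0.97+0.39)/2 = 0.68, v̄ = (0.83+0.31)/2 = 0.57 → q = 2.9×0.68×0.57 = 1.124 m³/s
Q = Σ q = 25.46 m³/s

25.5 m³/s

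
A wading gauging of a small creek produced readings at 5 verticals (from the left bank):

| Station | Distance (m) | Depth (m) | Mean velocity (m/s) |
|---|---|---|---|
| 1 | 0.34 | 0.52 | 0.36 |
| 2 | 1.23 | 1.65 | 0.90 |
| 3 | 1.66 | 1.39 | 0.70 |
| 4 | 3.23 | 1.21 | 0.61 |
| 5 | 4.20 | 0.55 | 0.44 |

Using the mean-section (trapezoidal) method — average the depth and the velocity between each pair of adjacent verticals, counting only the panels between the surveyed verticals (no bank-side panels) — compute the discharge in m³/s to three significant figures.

2.92 m³/s

Panel 1-2: Δb = 0.89 m, d̄ = (0.52+1.65)/2 = 1.085, v̄ = (0.36+0.90)/2 = 0.63 → q = 0.89×1.085×0.63 = 0.6084 m³/s
Panel 2-3: Δb = 0.43 m, d̄ = (1.65+1.39)/2 = 1.52, v̄ = (0.90+0.70)/2 = 0.8 → q = 0.43×1.52×0.8 = 0.5229 m³/s
Panel 3-4: Δb = 1.57 m, d̄ = (1.39+1.21)/2 = 1.3, v̄ = (0.70+0.61)/2 = 0.655 → q = 1.57×1.3×0.655 = 1.337 m³/s
Panel 4-5: Δb = 0.97 m, d̄ = (1.21+0.55)/2 = 0.88, v̄ = (0.61+0.44)/2 = 0.525 → q = 0.97×0.88×0.525 = 0.4481 m³/s
Q = Σ q = 2.916 m³/s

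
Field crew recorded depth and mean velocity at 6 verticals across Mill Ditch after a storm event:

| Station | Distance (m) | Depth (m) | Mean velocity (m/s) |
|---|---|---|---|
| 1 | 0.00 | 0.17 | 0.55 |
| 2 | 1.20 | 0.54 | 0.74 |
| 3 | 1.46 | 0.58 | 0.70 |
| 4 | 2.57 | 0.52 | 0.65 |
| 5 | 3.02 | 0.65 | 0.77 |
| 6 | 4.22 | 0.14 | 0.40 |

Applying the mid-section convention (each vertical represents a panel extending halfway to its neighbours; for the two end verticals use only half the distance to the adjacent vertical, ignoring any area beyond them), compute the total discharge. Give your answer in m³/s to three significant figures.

1.34 m³/s

w_1 = (1.20 − 0.00)/2 = 0.6 m; q_1 = 0.55 × 0.17 × 0.6 = 0.05610 m³/s
w_2 = (1.46 − 0.00)/2 = 0.73 m; q_2 = 0.74 × 0.54 × 0.73 = 0.2917 m³/s
w_3 = (2.57 − 1.20)/2 = 0.685 m; q_3 = 0.70 × 0.58 × 0.685 = 0.2781 m³/s
w_4 = (3.02 − 1.46)/2 = 0.78 m; q_4 = 0.65 × 0.52 × 0.78 = 0.2636 m³/s
w_5 = (4.22 − 2.57)/2 = 0.825 m; q_5 = 0.77 × 0.65 × 0.825 = 0.4129 m³/s
w_6 = (4.22 − 3.02)/2 = 0.6 m; q_6 = 0.40 × 0.14 × 0.6 = 0.03360 m³/s
Q = Σ qᵢ = 1.336 m³/s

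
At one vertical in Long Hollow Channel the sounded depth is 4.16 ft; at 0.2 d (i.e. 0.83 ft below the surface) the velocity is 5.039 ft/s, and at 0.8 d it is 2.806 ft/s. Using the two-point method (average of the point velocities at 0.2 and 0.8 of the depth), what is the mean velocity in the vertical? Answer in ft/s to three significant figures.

3.92 ft/s

v̄ = (5.039 + 2.806) / 2 = 3.923 ft/s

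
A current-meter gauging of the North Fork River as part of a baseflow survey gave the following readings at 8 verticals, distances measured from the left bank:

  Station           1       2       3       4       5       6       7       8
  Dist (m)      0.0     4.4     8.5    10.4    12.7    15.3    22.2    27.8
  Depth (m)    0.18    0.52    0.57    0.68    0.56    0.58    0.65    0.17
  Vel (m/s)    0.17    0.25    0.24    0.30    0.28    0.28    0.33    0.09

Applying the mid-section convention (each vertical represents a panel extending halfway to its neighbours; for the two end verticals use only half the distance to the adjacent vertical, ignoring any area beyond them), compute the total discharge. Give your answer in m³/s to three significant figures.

w_1 = (4.4 − 0.0)/2 = 2.2 m; q_1 = 0.17 × 0.18 × 2.2 = 0.06732 m³/s
w_2 = (8.5 − 0.0)/2 = 4.25 m; q_2 = 0.25 × 0.52 × 4.25 = 0.5525 m³/s
w_3 = (10.4 − 4.4)/2 = 3 m; q_3 = 0.24 × 0.57 × 3 = 0.4104 m³/s
w_4 = (12.7 − 8.5)/2 = 2.1 m; q_4 = 0.30 × 0.68 × 2.1 = 0.4284 m³/s
w_5 = (15.3 − 10.4)/2 = 2.45 m; q_5 = 0.28 × 0.56 × 2.45 = 0.3842 m³/s
w_6 = (22.2 − 12.7)/2 = 4.75 m; q_6 = 0.28 × 0.58 × 4.75 = 0.7714 m³/s
w_7 = (27.8 − 15.3)/2 = 6.25 m; q_7 = 0.33 × 0.65 × 6.25 = 1.341 m³/s
w_8 = (27.8 − 22.2)/2 = 2.8 m; q_8 = 0.09 × 0.17 × 2.8 = 0.04284 m³/s
Q = Σ qᵢ = 3.998 m³/s

4.00 m³/s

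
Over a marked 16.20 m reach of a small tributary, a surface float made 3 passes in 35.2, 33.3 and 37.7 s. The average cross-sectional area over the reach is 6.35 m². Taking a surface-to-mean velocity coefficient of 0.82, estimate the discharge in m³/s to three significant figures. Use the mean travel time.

t̄ = (35.2 + 33.3 + 37.7) / 3 = 35.4 s
v_surface = L / t̄ = 16.20 / 35.4 = 0.4576 m/s
v_mean = 0.82 × 0.4576 = 0.3753 m/s
Q = A × v_mean = 6.35 × 0.3753 = 2.383 m³/s

2.38 m³/s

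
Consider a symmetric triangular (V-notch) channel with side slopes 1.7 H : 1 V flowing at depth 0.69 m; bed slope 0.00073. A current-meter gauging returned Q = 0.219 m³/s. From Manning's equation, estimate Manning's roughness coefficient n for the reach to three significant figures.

0.0445

A = z·y² = 1.7×0.69² = 0.8094 m²
P = 2y√(1+z²) = 2×0.69×√(1+1.7²) = 2.722 m
R = A/P = 0.8094/2.722 = 0.2974 m
n = (1/Q)·A·R^(2/3)·S^(1/2) = (1/0.219) × 0.8094 × 0.4455 × 0.02702 = 0.04449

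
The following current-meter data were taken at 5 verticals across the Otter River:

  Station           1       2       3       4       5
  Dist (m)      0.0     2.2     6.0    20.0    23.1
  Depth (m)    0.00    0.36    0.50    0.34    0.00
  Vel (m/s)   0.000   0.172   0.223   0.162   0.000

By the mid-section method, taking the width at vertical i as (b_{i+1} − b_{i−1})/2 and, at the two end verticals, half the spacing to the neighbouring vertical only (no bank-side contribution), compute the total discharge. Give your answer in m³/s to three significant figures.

w_2 = (6.0 − 0.0)/2 = 3 m; q_2 = 0.172 × 0.36 × 3 = 0.1858 m³/s
w_3 = (20.0 − 2.2)/2 = 8.9 m; q_3 = 0.223 × 0.50 × 8.9 = 0.9924 m³/s
w_4 = (23.1 − 6.0)/2 = 8.55 m; q_4 = 0.162 × 0.34 × 8.55 = 0.4709 m³/s
Stations 1, 5 contribute zero (depth or velocity is 0).
Q = Σ qᵢ = 1.649 m³/s

1.65 m³/s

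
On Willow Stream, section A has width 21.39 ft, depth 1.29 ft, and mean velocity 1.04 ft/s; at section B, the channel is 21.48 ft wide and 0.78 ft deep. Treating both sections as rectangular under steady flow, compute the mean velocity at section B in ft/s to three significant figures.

Q = A₁V₁ = (21.39×1.29) × 1.04 = 28.70 ft³/s
A₂ = 21.48 × 0.78 = 16.75 ft²
V₂ = Q/A₂ = 28.70/16.75 = 1.713 ft/s

1.71 ft/s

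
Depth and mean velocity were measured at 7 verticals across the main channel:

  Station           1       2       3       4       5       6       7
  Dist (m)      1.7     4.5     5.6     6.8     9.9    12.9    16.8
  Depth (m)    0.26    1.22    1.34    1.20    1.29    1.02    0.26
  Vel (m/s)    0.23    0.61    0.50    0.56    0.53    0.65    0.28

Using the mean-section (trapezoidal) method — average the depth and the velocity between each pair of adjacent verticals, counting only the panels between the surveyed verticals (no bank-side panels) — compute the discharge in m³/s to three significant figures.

Panel 1-2: Δb = 2.8 m, d̄ = (0.26+1.22)/2 = 0.74, v̄ = (0.23+0.61)/2 = 0.42 → q = 2.8×0.74×0.42 = 0.8702 m³/s
Panel 2-3: Δb = 1.1 m, d̄ = (1.22+1.34)/2 = 1.28, v̄ = (0.61+0.50)/2 = 0.555 → q = 1.1×1.28×0.555 = 0.7814 m³/s
Panel 3-4: Δb = 1.2 m, d̄ = (1.34+1.20)/2 = 1.27, v̄ = (0.50+0.56)/2 = 0.53 → q = 1.2×1.27×0.53 = 0.8077 m³/s
Panel 4-5: Δb = 3.1 m, d̄ = (1.20+1.29)/2 = 1.245, v̄ = (0.56+0.53)/2 = 0.545 → q = 3.1×1.245×0.545 = 2.103 m³/s
Panel 5-6: Δb = 3 m, d̄ = (1.29+1.02)/2 = 1.155, v̄ = (0.53+0.65)/2 = 0.59 → q = 3×1.155×0.59 = 2.044 m³/s
Panel 6-7: Δb = 3.9 m, d̄ = (1.02+0.26)/2 = 0.64, v̄ = (0.65+0.28)/2 = 0.465 → q = 3.9×0.64×0.465 = 1.161 m³/s
Q = Σ q = 7.768 m³/s

7.77 m³/s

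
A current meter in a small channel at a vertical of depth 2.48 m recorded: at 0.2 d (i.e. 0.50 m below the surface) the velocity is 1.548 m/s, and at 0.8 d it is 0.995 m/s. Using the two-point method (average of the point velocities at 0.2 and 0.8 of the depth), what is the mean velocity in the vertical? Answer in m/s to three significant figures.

v̄ = (1.548 + 0.995) / 2 = 1.272 m/s

1.27 m/s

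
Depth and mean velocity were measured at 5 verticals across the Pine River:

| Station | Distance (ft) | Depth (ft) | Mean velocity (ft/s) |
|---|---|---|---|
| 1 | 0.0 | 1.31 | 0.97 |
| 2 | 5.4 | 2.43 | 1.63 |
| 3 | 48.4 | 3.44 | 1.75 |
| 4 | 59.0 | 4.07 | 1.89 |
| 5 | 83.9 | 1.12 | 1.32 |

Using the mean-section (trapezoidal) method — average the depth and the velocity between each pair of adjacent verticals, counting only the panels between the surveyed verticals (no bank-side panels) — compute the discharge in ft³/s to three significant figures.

Panel 1-2: Δb = 5.4 ft, d̄ = (1.31+2.43)/2 = 1.87, v̄ = (0.97+1.63)/2 = 1.3 → q = 5.4×1.87×1.3 = 13.13 ft³/s
Panel 2-3: Δb = 43 ft, d̄ = (2.43+3.44)/2 = 2.935, v̄ = (1.63+1.75)/2 = 1.69 → q = 43×2.935×1.69 = 213.3 ft³/s
Panel 3-4: Δb = 10.6 ft, d̄ = (3.44+4.07)/2 = 3.755, v̄ = (1.75+1.89)/2 = 1.82 → q = 10.6×3.755×1.82 = 72.44 ft³/s
Panel 4-5: Δb = 24.9 ft, d̄ = (4.07+1.12)/2 = 2.595, v̄ = (1.89+1.32)/2 = 1.605 → q = 24.9×2.595×1.605 = 103.7 ft³/s
Q = Σ q = 402.6 ft³/s

403 ft³/s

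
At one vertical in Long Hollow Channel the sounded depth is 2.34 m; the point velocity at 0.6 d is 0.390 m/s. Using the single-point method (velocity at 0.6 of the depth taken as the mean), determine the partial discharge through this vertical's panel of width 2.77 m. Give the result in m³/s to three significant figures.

v̄ = v₀.₆ = 0.390 m/s
q = v̄ × d × w = 0.3900 × 2.34 × 2.77 = 2.528 m³/s

2.53 m³/s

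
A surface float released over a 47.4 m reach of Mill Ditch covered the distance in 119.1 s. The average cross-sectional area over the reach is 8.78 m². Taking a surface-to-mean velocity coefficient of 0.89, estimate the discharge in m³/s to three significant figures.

3.11 m³/s

v_surface = L / t̄ = 47.4 / 119.1 = 0.3980 m/s
v_mean = 0.89 × 0.3980 = 0.3542 m/s
Q = A × v_mean = 8.78 × 0.3542 = 3.110 m³/s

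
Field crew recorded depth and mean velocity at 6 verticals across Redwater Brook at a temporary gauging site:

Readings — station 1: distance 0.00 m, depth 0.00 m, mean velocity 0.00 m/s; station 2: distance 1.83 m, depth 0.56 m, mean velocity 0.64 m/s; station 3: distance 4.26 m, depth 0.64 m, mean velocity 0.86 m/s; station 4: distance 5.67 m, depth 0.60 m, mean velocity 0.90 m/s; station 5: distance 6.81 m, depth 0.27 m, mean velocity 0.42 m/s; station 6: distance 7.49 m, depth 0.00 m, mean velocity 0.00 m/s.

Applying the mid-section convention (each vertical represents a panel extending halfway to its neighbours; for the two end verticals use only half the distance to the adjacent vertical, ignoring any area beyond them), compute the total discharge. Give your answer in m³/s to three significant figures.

w_2 = (4.26 − 0.00)/2 = 2.13 m; q_2 = 0.64 × 0.56 × 2.13 = 0.7634 m³/s
w_3 = (5.67 − 1.83)/2 = 1.92 m; q_3 = 0.86 × 0.64 × 1.92 = 1.057 m³/s
w_4 = (6.81 − 4.26)/2 = 1.275 m; q_4 = 0.90 × 0.60 × 1.275 = 0.6885 m³/s
w_5 = (7.49 − 5.67)/2 = 0.91 m; q_5 = 0.42 × 0.27 × 0.91 = 0.1032 m³/s
Stations 1, 6 contribute zero (depth or velocity is 0).
Q = Σ qᵢ = 2.612 m³/s

2.61 m³/s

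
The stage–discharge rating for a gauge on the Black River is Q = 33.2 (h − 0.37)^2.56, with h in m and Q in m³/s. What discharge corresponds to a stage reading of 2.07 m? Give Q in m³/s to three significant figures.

129 m³/s

Q = 33.2 × (2.07 − 0.37)^2.56 = 33.2 × 1.7^2.56 = 129.1 m³/s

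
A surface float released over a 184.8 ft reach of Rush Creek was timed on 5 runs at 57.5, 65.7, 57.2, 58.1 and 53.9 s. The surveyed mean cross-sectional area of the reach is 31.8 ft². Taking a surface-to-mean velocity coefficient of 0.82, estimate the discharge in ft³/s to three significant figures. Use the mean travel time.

82.4 ft³/s

t̄ = (57.5 + 65.7 + 57.2 + 58.1 + 53.9) / 5 = 58.48 s
v_surface = L / t̄ = 184.8 / 58.48 = 3.160 ft/s
v_mean = 0.82 × 3.160 = 2.591 ft/s
Q = A × v_mean = 31.8 × 2.591 = 82.40 ft³/s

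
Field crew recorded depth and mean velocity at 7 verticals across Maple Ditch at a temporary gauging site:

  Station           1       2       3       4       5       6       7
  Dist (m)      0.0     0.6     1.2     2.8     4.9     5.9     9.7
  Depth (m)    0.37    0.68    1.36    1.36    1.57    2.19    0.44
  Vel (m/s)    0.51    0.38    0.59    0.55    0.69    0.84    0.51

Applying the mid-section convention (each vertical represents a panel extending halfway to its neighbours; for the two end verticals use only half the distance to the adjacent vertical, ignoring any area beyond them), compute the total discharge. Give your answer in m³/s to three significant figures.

w_1 = (0.6 − 0.0)/2 = 0.3 m; q_1 = 0.51 × 0.37 × 0.3 = 0.05661 m³/s
w_2 = (1.2 − 0.0)/2 = 0.6 m; q_2 = 0.38 × 0.68 × 0.6 = 0.1550 m³/s
w_3 = (2.8 − 0.6)/2 = 1.1 m; q_3 = 0.59 × 1.36 × 1.1 = 0.8826 m³/s
w_4 = (4.9 − 1.2)/2 = 1.85 m; q_4 = 0.55 × 1.36 × 1.85 = 1.384 m³/s
w_5 = (5.9 − 2.8)/2 = 1.55 m; q_5 = 0.69 × 1.57 × 1.55 = 1.679 m³/s
w_6 = (9.7 − 4.9)/2 = 2.4 m; q_6 = 0.84 × 2.19 × 2.4 = 4.415 m³/s
w_7 = (9.7 − 5.9)/2 = 1.9 m; q_7 = 0.51 × 0.44 × 1.9 = 0.4264 m³/s
Q = Σ qᵢ = 8.999 m³/s

9.00 m³/s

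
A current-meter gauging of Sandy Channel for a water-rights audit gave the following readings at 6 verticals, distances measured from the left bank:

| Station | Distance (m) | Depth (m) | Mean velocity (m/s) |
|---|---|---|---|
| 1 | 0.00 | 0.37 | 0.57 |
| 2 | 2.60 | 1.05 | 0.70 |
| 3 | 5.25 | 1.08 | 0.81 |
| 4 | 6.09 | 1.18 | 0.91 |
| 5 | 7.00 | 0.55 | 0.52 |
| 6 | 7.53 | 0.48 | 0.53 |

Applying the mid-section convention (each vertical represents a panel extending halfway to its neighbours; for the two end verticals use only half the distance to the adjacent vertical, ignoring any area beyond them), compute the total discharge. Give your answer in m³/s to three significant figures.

w_1 = (2.60 − 0.00)/2 = 1.3 m; q_1 = 0.57 × 0.37 × 1.3 = 0.2742 m³/s
w_2 = (5.25 − 0.00)/2 = 2.625 m; q_2 = 0.70 × 1.05 × 2.625 = 1.929 m³/s
w_3 = (6.09 − 2.60)/2 = 1.745 m; q_3 = 0.81 × 1.08 × 1.745 = 1.527 m³/s
w_4 = (7.00 − 5.25)/2 = 0.875 m; q_4 = 0.91 × 1.18 × 0.875 = 0.9396 m³/s
w_5 = (7.53 − 6.09)/2 = 0.72 m; q_5 = 0.52 × 0.55 × 0.72 = 0.2059 m³/s
w_6 = (7.53 − 7.00)/2 = 0.265 m; q_6 = 0.53 × 0.48 × 0.265 = 0.06742 m³/s
Q = Σ qᵢ = 4.943 m³/s

4.94 m³/s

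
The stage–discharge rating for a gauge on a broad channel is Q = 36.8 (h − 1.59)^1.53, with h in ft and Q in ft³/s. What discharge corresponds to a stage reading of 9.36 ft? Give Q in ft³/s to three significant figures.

Q = 36.8 × (9.36 − 1.59)^1.53 = 36.8 × 7.77^1.53 = 847.6 ft³/s

848 ft³/s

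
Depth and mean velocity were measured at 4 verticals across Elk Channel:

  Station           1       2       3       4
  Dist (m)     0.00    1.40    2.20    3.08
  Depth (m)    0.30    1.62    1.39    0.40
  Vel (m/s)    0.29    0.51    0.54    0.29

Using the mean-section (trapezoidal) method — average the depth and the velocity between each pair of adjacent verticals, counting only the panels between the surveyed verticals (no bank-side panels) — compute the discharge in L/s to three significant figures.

1500 L/s

Panel 1-2: Δb = 1.4 m, d̄ = (0.30+1.62)/2 = 0.96, v̄ = (0.29+0.51)/2 = 0.4 → q = 1.4×0.96×0.4 = 0.5376 m³/s
Panel 2-3: Δb = 0.8 m, d̄ = (1.62+1.39)/2 = 1.505, v̄ = (0.51+0.54)/2 = 0.525 → q = 0.8×1.505×0.525 = 0.6321 m³/s
Panel 3-4: Δb = 0.88 m, d̄ = (1.39+0.40)/2 = 0.895, v̄ = (0.54+0.29)/2 = 0.415 → q = 0.88×0.895×0.415 = 0.3269 m³/s
Q = Σ q = 1.497 m³/s
= 1.497 × 1000 = 1497 L/s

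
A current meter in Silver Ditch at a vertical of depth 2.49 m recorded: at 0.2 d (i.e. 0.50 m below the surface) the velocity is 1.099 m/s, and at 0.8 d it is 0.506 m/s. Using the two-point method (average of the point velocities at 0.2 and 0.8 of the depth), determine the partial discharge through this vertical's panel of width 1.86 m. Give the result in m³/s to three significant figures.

v̄ = (1.099 + 0.506) / 2 = 0.8025 m/s
q = v̄ × d × w = 0.8025 × 2.49 × 1.86 = 3.717 m³/s

3.72 m³/s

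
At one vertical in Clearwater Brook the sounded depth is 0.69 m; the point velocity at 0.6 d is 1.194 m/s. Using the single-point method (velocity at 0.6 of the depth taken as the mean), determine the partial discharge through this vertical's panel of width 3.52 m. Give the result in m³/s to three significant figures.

2.90 m³/s

v̄ = v₀.₆ = 1.194 m/s
q = v̄ × d × w = 1.194 × 0.69 × 3.52 = 2.900 m³/s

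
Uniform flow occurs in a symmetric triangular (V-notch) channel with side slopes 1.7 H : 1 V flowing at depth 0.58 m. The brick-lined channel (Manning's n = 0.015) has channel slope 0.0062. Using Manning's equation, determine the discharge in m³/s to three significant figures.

A = z·y² = 1.7×0.58² = 0.5719 m²
P = 2y√(1+z²) = 2×0.58×√(1+1.7²) = 2.288 m
R = A/P = 0.5719/2.288 = 0.2500 m
Q = (1/n)·A·R^(2/3)·S^(1/2) = (1/0.015) × 0.5719 × 0.2500^(2/3) × 0.0062^(1/2) = 1.191 m³/s

1.19 m³/s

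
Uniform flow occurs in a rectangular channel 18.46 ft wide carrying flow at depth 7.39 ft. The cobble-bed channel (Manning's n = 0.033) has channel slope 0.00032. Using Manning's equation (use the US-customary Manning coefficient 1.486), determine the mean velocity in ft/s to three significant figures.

2.06 ft/s

A = b·y = 18.46 × 7.39 = 136.4 ft²
P = b + 2y = 18.46 + 2×7.39 = 33.24 ft
R = A/P = 136.4/33.24 = 4.104 ft
Q = (1.486/n)·A·R^(2/3)·S^(1/2) = (1.486/0.033) × 136.4 × 4.104^(2/3) × 0.00032^(1/2) = 281.7 ft³/s
V = Q/A = 281.7/136.4 = 2.065 ft/s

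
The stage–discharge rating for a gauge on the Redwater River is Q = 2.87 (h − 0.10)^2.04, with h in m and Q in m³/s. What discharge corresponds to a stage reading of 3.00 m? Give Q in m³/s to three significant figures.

Q = 2.87 × (3.00 − 0.10)^2.04 = 2.87 × 2.9^2.04 = 25.19 m³/s

25.2 m³/s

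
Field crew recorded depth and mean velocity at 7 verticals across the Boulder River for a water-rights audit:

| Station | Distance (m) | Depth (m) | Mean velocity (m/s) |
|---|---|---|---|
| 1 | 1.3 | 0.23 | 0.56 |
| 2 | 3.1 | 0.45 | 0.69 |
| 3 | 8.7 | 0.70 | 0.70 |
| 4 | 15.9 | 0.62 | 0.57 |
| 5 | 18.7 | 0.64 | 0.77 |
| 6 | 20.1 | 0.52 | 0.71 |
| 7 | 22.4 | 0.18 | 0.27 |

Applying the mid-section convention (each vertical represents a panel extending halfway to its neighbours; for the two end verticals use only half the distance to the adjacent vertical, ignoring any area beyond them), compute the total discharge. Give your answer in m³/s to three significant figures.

w_1 = (3.1 − 1.3)/2 = 0.9 m; q_1 = 0.56 × 0.23 × 0.9 = 0.1159 m³/s
w_2 = (8.7 − 1.3)/2 = 3.7 m; q_2 = 0.69 × 0.45 × 3.7 = 1.149 m³/s
w_3 = (15.9 − 3.1)/2 = 6.4 m; q_3 = 0.70 × 0.70 × 6.4 = 3.136 m³/s
w_4 = (18.7 − 8.7)/2 = 5 m; q_4 = 0.57 × 0.62 × 5 = 1.767 m³/s
w_5 = (20.1 − 15.9)/2 = 2.1 m; q_5 = 0.77 × 0.64 × 2.1 = 1.035 m³/s
w_6 = (22.4 − 18.7)/2 = 1.85 m; q_6 = 0.71 × 0.52 × 1.85 = 0.6830 m³/s
w_7 = (22.4 − 20.1)/2 = 1.15 m; q_7 = 0.27 × 0.18 × 1.15 = 0.05589 m³/s
Q = Σ qᵢ = 7.942 m³/s

7.94 m³/s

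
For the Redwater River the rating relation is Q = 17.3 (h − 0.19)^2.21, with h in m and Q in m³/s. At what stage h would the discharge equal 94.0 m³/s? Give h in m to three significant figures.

h − h₀ = (Q/C)^(1/b) = (94.0/17.3)^(1/2.21) = 2.151 m
h = 0.19 + 2.151 = 2.341 m

2.34 m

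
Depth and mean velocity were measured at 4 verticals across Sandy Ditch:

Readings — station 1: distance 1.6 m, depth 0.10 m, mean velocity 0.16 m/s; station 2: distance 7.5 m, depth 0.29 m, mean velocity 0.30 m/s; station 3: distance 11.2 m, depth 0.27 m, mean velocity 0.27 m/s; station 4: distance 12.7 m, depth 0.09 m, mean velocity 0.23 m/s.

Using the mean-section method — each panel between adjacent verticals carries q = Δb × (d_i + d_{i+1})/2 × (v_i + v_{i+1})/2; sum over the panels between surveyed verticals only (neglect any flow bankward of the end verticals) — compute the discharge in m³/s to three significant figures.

0.627 m³/s

Panel 1-2: Δb = 5.9 m, d̄ = (0.10+0.29)/2 = 0.195, v̄ = (0.16+0.30)/2 = 0.23 → q = 5.9×0.195×0.23 = 0.2646 m³/s
Panel 2-3: Δb = 3.7 m, d̄ = (0.29+0.27)/2 = 0.28, v̄ = (0.30+0.27)/2 = 0.285 → q = 3.7×0.28×0.285 = 0.2953 m³/s
Panel 3-4: Δb = 1.5 m, d̄ = (0.27+0.09)/2 = 0.18, v̄ = (0.27+0.23)/2 = 0.25 → q = 1.5×0.18×0.25 = 0.06750 m³/s
Q = Σ q = 0.6274 m³/s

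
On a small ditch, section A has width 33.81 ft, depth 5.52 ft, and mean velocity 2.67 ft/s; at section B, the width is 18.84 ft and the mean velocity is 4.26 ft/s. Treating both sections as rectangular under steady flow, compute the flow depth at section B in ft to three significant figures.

6.21 ft

Q = A₁V₁ = (33.81×5.52) × 2.67 = 498.3 ft³/s
d₂ = Q/(b₂ V₂) = 498.3/(18.84×4.26) = 6.209 ft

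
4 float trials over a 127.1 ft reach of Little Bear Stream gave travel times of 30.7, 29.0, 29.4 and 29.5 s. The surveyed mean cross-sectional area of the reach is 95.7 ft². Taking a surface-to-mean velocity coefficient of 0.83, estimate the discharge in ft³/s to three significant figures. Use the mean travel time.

340 ft³/s

t̄ = (30.7 + 29.0 + 29.4 + 29.5) / 4 = 29.65 s
v_surface = L / t̄ = 127.1 / 29.65 = 4.287 ft/s
v_mean = 0.83 × 4.287 = 3.558 ft/s
Q = A × v_mean = 95.7 × 3.558 = 340.5 ft³/s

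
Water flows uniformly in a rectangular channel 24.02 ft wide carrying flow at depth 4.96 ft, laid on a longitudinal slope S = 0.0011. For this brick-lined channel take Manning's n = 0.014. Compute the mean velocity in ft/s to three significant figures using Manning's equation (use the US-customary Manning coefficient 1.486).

A = b·y = 24.02 × 4.96 = 119.1 ft²
P = b + 2y = 24.02 + 2×4.96 = 33.94 ft
R = A/P = 119.1/33.94 = 3.510 ft
Q = (1.486/n)·A·R^(2/3)·S^(1/2) = (1.486/0.014) × 119.1 × 3.510^(2/3) × 0.0011^(1/2) = 968.7 ft³/s
V = Q/A = 968.7/119.1 = 8.131 ft/s

8.13 ft/s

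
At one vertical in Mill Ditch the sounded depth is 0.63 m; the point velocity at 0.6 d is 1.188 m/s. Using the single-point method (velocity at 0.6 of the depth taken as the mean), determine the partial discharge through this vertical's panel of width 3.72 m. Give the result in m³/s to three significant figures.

v̄ = v₀.₆ = 1.188 m/s
q = v̄ × d × w = 1.188 × 0.63 × 3.72 = 2.784 m³/s

2.78 m³/s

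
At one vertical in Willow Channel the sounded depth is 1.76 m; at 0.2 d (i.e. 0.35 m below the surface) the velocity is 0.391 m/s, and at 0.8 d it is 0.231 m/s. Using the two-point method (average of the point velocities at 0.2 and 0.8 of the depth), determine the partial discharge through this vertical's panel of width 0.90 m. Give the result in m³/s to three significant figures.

0.493 m³/s

v̄ = (0.391 + 0.231) / 2 = 0.3110 m/s
q = v̄ × d × w = 0.3110 × 1.76 × 0.90 = 0.4926 m³/s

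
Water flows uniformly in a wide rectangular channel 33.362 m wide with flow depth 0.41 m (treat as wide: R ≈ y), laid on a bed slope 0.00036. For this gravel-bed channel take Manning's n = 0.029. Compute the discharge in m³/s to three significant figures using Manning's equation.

A = b·y = 33.362 × 0.41 = 13.68 m²
Wide channel: R ≈ y = 0.41 m
Q = (1/n)·A·R^(2/3)·S^(1/2) = (1/0.029) × 13.68 × 0.4100^(2/3) × 0.00036^(1/2) = 4.939 m³/s

4.94 m³/s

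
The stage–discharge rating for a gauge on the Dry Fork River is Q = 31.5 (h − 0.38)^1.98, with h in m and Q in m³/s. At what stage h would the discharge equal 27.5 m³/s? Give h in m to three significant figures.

1.31 m

h − h₀ = (Q/C)^(1/b) = (27.5/31.5)^(1/1.98) = 0.9337 m
h = 0.38 + 0.9337 = 1.314 m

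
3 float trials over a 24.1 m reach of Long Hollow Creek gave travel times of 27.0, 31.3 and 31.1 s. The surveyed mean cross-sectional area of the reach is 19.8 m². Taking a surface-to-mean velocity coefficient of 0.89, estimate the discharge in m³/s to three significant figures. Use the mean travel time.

t̄ = (27.0 + 31.3 + 31.1) / 3 = 29.8 s
v_surface = L / t̄ = 24.1 / 29.8 = 0.8087 m/s
v_mean = 0.89 × 0.8087 = 0.7198 m/s
Q = A × v_mean = 19.8 × 0.7198 = 14.25 m³/s

14.3 m³/s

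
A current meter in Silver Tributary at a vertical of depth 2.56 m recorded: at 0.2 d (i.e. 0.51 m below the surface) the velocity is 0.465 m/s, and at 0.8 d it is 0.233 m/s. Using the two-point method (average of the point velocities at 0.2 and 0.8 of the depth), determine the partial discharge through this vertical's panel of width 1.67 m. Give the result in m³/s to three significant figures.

1.49 m³/s

v̄ = (0.465 + 0.233) / 2 = 0.3490 m/s
q = v̄ × d × w = 0.3490 × 2.56 × 1.67 = 1.492 m³/s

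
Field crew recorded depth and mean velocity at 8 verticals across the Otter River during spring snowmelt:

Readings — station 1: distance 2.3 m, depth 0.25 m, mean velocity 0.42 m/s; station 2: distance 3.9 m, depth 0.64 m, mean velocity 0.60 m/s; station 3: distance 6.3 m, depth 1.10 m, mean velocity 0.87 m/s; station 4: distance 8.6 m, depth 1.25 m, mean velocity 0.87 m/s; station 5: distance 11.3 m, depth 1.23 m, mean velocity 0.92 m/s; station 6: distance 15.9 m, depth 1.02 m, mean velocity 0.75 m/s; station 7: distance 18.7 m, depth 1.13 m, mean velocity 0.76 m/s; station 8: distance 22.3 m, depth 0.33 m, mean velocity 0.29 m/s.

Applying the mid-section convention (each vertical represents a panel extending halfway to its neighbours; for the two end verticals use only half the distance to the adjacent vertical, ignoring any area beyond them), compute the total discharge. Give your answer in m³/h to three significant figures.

56500 m³/h

w_1 = (3.9 − 2.3)/2 = 0.8 m; q_1 = 0.42 × 0.25 × 0.8 = 0.08400 m³/s
w_2 = (6.3 − 2.3)/2 = 2 m; q_2 = 0.60 × 0.64 × 2 = 0.7680 m³/s
w_3 = (8.6 − 3.9)/2 = 2.35 m; q_3 = 0.87 × 1.10 × 2.35 = 2.249 m³/s
w_4 = (11.3 − 6.3)/2 = 2.5 m; q_4 = 0.87 × 1.25 × 2.5 = 2.719 m³/s
w_5 = (15.9 − 8.6)/2 = 3.65 m; q_5 = 0.92 × 1.23 × 3.65 = 4.130 m³/s
w_6 = (18.7 − 11.3)/2 = 3.7 m; q_6 = 0.75 × 1.02 × 3.7 = 2.831 m³/s
w_7 = (22.3 − 15.9)/2 = 3.2 m; q_7 = 0.76 × 1.13 × 3.2 = 2.748 m³/s
w_8 = (22.3 − 18.7)/2 = 1.8 m; q_8 = 0.29 × 0.33 × 1.8 = 0.1723 m³/s
Q = Σ qᵢ = 15.70 m³/s
= 15.70 × 3600 = 56520 m³/h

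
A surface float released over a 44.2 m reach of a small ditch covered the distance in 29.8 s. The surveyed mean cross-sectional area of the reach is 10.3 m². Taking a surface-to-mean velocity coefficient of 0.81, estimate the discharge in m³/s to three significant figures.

v_surface = L / t̄ = 44.2 / 29.8 = 1.483 m/s
v_mean = 0.81 × 1.483 = 1.201 m/s
Q = A × v_mean = 10.3 × 1.201 = 12.37 m³/s

12.4 m³/s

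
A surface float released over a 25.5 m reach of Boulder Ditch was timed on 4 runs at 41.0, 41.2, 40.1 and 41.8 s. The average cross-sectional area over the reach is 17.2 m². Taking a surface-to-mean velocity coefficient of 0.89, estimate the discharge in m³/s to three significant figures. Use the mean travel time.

t̄ = (41.0 + 41.2 + 40.1 + 41.8) / 4 = 41.025 s
v_surface = L / t̄ = 25.5 / 41.025 = 0.6216 m/s
v_mean = 0.89 × 0.6216 = 0.5532 m/s
Q = A × v_mean = 17.2 × 0.5532 = 9.515 m³/s

9.52 m³/s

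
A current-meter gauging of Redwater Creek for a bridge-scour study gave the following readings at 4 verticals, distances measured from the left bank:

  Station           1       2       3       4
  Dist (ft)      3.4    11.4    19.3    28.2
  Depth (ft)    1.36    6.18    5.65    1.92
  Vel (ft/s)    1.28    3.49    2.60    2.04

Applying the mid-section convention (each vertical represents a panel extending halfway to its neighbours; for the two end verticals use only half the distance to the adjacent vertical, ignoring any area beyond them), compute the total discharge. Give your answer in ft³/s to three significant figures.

319 ft³/s

w_1 = (11.4 − 3.4)/2 = 4 ft; q_1 = 1.28 × 1.36 × 4 = 6.963 ft³/s
w_2 = (19.3 − 3.4)/2 = 7.95 ft; q_2 = 3.49 × 6.18 × 7.95 = 171.5 ft³/s
w_3 = (28.2 − 11.4)/2 = 8.4 ft; q_3 = 2.60 × 5.65 × 8.4 = 123.4 ft³/s
w_4 = (28.2 − 19.3)/2 = 4.45 ft; q_4 = 2.04 × 1.92 × 4.45 = 17.43 ft³/s
Q = Σ qᵢ = 319.3 ft³/s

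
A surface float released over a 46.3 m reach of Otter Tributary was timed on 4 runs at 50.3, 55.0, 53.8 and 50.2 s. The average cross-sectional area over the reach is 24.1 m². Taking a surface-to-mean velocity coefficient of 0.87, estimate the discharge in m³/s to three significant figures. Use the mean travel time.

t̄ = (50.3 + 55.0 + 53.8 + 50.2) / 4 = 52.325 s
v_surface = L / t̄ = 46.3 / 52.325 = 0.8849 m/s
v_mean = 0.87 × 0.8849 = 0.7698 m/s
Q = A × v_mean = 24.1 × 0.7698 = 18.55 m³/s

18.6 m³/s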